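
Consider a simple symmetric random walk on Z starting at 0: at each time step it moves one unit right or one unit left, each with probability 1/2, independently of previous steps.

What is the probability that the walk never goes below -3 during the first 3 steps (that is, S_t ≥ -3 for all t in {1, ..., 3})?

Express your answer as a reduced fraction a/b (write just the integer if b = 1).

Answer: 1

Derivation:
Let f(t,s) = #length-t paths at position s with S_1..S_t all ≥ -3.
f(t,s) = f(t-1,s-1) + f(t-1,s+1) for s ≥ -3; f(t,s) = 0 for s < -3.
t=0: f(0,0)=1
t=1: f(1,-1)=1 f(1,1)=1
t=2: f(2,-2)=1 f(2,0)=2 f(2,2)=1
t=3: f(3,-3)=1 f(3,-1)=3 f(3,1)=3 f(3,3)=1
Σ_s f(3,s) = 8
P = 8/8 = 1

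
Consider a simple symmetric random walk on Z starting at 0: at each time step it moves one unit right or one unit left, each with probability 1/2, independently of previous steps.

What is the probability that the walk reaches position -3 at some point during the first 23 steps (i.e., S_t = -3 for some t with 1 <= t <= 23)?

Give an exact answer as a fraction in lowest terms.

Count via complement. Let g(t,s) = #length-t paths at position s with S_1..S_t all ≠ -3.
g(t,s) = g(t-1,s-1) + g(t-1,s+1) for s ≠ -3; g(t,-3) = 0.
t=0: g(0,0)=1
t=1: g(1,-1)=1 g(1,1)=1
t=2: g(2,-2)=1 g(2,0)=2 g(2,2)=1
t=3: g(3,-1)=3 g(3,1)=3 g(3,3)=1
t=4: g(4,-2)=3 g(4,0)=6 g(4,2)=4 g(4,4)=1
t=5: g(5,-1)=9 g(5,1)=10 g(5,3)=5 g(5,5)=1
t=6: g(6,-2)=9 g(6,0)=19 g(6,2)=15 g(6,4)=6 g(6,6)=1
t=7: g(7,-1)=28 g(7,1)=34 g(7,3)=21 g(7,5)=7 g(7,7)=1
t=8: g(8,-2)=28 g(8,0)=62 g(8,2)=55 g(8,4)=28 g(8,6)=8 g(8,8)=1
t=9: g(9,-1)=90 g(9,1)=117 g(9,3)=83 g(9,5)=36 g(9,7)=9 g(9,9)=1
t=10: g(10,-2)=90 g(10,0)=207 g(10,2)=200 g(10,4)=119 g(10,6)=45 g(10,8)=10 g(10,10)=1
t=11: g(11,-1)=297 g(11,1)=407 g(11,3)=319 g(11,5)=164 g(11,7)=55 g(11,9)=11 g(11,11)=1
t=12: g(12,-2)=297 g(12,0)=704 g(12,2)=726 g(12,4)=483 g(12,6)=219 g(12,8)=66 g(12,10)=12 g(12,12)=1
t=13: g(13,-1)=1001 g(13,1)=1430 g(13,3)=1209 g(13,5)=702 g(13,7)=285 g(13,9)=78 g(13,11)=13 g(13,13)=1
t=14: g(14,-2)=1001 g(14,0)=2431 g(14,2)=2639 g(14,4)=1911 g(14,6)=987 g(14,8)=363 g(14,10)=91 g(14,12)=14 g(14,14)=1
t=15: g(15,-1)=3432 g(15,1)=5070 g(15,3)=4550 g(15,5)=2898 g(15,7)=1350 g(15,9)=454 g(15,11)=105 g(15,13)=15 g(15,15)=1
t=16: g(16,-2)=3432 g(16,0)=8502 g(16,2)=9620 g(16,4)=7448 g(16,6)=4248 g(16,8)=1804 g(16,10)=559 g(16,12)=120 g(16,14)=16 g(16,16)=1
t=17: g(17,-1)=11934 g(17,1)=18122 g(17,3)=17068 g(17,5)=11696 g(17,7)=6052 g(17,9)=2363 g(17,11)=679 g(17,13)=136 g(17,15)=17 g(17,17)=1
t=18: g(18,-2)=11934 g(18,0)=30056 g(18,2)=35190 g(18,4)=28764 g(18,6)=17748 g(18,8)=8415 g(18,10)=3042 g(18,12)=815 g(18,14)=153 g(18,16)=18 g(18,18)=1
t=19: g(19,-1)=41990 g(19,1)=65246 g(19,3)=63954 g(19,5)=46512 g(19,7)=26163 g(19,9)=11457 g(19,11)=3857 g(19,13)=968 g(19,15)=171 g(19,17)=19 g(19,19)=1
t=20: g(20,-2)=41990 g(20,0)=107236 g(20,2)=129200 g(20,4)=110466 g(20,6)=72675 g(20,8)=37620 g(20,10)=15314 g(20,12)=4825 g(20,14)=1139 g(20,16)=190 g(20,18)=20 g(20,20)=1
t=21: g(21,-1)=149226 g(21,1)=236436 g(21,3)=239666 g(21,5)=183141 g(21,7)=110295 g(21,9)=52934 g(21,11)=20139 g(21,13)=5964 g(21,15)=1329 g(21,17)=210 g(21,19)=21 g(21,21)=1
t=22: g(22,-2)=149226 g(22,0)=385662 g(22,2)=476102 g(22,4)=422807 g(22,6)=293436 g(22,8)=163229 g(22,10)=73073 g(22,12)=26103 g(22,14)=7293 g(22,16)=1539 g(22,18)=231 g(22,20)=22 g(22,22)=1
t=23: g(23,-1)=534888 g(23,1)=861764 g(23,3)=898909 g(23,5)=716243 g(23,7)=456665 g(23,9)=236302 g(23,11)=99176 g(23,13)=33396 g(23,15)=8832 g(23,17)=1770 g(23,19)=253 g(23,21)=23 g(23,23)=1
Paths never hitting -3: Σ_s g(23,s) = 3848222
Paths hitting -3: 2^23 - 3848222 = 4540386
P = 4540386/8388608 = 2270193/4194304

Answer: 2270193/4194304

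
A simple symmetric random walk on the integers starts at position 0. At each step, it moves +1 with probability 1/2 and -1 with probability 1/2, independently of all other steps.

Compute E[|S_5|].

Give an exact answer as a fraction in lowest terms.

Answer: 15/8

Derivation:
S_5 takes values m ≡ 1 (mod 2) with |m| ≤ 5; P(S_5=m) = C(5,(5+m)/2)/2^5.
Total paths: 2^5 = 32
Distribution: P(S=-5)=1/32, P(S=-3)=5/32, P(S=-1)=10/32, P(S=1)=10/32, P(S=3)=5/32, P(S=5)=1/32
E[|S_5|] = Σ_m |m|·P(S_5=m) = 60/32 = 15/8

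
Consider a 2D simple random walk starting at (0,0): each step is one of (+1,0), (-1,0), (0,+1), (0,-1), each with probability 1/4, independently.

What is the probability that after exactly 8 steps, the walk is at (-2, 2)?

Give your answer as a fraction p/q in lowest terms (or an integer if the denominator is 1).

Answer: 245/8192

Derivation:
Let h be the number of horizontal steps (so 8-h are vertical). To end at (-2,2) need (h-2)/2 right-steps and ((8-h)+2)/2 up-steps.
Sum over h with 2 ≤ h ≤ 6, h ≡ 0 (mod 2), 8-h ≡ 0 (mod 2):
h=2: C(8,2)·C(2,0)·C(6,4) = 28·1·15 = 420
h=4: C(8,4)·C(4,1)·C(4,3) = 70·4·4 = 1120
h=6: C(8,6)·C(6,2)·C(2,2) = 28·15·1 = 420
Total favorable: 1960
Total paths: 4^8 = 65536
P = 1960/65536 = 245/8192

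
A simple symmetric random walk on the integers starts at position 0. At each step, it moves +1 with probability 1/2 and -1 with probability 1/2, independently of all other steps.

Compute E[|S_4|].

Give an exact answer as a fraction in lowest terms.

S_4 takes values m ≡ 0 (mod 2) with |m| ≤ 4; P(S_4=m) = C(4,(4+m)/2)/2^4.
Total paths: 2^4 = 16
Distribution: P(S=-4)=1/16, P(S=-2)=4/16, P(S=0)=6/16, P(S=2)=4/16, P(S=4)=1/16
E[|S_4|] = Σ_m |m|·P(S_4=m) = 24/16 = 3/2

Answer: 3/2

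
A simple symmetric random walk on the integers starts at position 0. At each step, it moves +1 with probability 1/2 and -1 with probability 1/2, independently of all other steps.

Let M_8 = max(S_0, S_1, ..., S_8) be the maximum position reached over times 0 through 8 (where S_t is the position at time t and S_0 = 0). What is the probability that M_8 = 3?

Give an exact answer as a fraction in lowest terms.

Answer: 7/64

Derivation:
Let M_8 = max(S_0,...,S_8). Use the reflection principle: for j ≥ 1, #{paths with M_8 ≥ j} = #{S_8 ≥ j} + #{S_8 ≥ j+1}.
By reflection, #{M_8 ≥ 3} = #{S_8 ≥ 3} + #{S_8 ≥ 4} = 37 + 37 = 74.
#{M_8 ≥ 4} = #{S_8 ≥ 4} + #{S_8 ≥ 5} = 37 + 9 = 46.
#{M_8 = 3} = 74 - 46 = 28.
P(M_8 = 3) = 28/256 = 7/64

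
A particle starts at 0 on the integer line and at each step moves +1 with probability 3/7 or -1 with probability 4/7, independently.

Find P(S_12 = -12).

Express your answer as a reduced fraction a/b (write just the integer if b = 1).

Answer: 16777216/13841287201

Derivation:
To reach position -12 after 12 steps: need 0 steps of +1 and 12 steps of -1.
Number of such sequences: C(12,0) = 1
Each has probability (3/7)^0 · (4/7)^12 = 16777216/13841287201
P = 1 · 16777216/13841287201 = 16777216/13841287201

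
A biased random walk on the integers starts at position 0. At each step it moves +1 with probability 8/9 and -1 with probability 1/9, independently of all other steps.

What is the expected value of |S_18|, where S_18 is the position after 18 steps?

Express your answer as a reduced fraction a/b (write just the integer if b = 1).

S_18 takes values m ≡ 0 (mod 2) with |m| ≤ 18; P(S_18=m) = C(18,(18+m)/2) · (8/9)^((18+m)/2) · (1/9)^((18-m)/2).
Distribution: P(S=-18)=1/150094635296999121, P(S=-16)=16/16677181699666569, P(S=-14)=1088/16677181699666569, P(S=-12)=139264/50031545098999707, P(S=-10)=1392640/16677181699666569, P(S=-8)=31195136/16677181699666569, P(S=-6)=1622147072/50031545098999707, P(S=-4)=7415529472/16677181699666569, P(S=-2)=81570824192/16677181699666569, P(S=0)=6525665935360/150094635296999121, P(S=2)=5220532748288/16677181699666569, P(S=4)=30374008717312/16677181699666569, P(S=6)=425236122042368/50031545098999707, P(S=8)=523367534821376/16677181699666569, P(S=10)=1495335813775360/16677181699666569, P(S=12)=9570149208162304/50031545098999707, P(S=14)=4785074604081152/16677181699666569, P(S=16)=4503599627370496/16677181699666569, P(S=18)=18014398509481984/150094635296999121
E[|S_18|] = Σ_m |m|·P(S_18=m) = 233480936419572866/16677181699666569

Answer: 233480936419572866/16677181699666569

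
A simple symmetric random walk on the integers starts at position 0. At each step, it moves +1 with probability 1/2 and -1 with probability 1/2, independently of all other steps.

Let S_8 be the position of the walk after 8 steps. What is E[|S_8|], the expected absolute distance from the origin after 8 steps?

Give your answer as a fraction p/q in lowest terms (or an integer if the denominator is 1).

Answer: 35/16

Derivation:
S_8 takes values m ≡ 0 (mod 2) with |m| ≤ 8; P(S_8=m) = C(8,(8+m)/2)/2^8.
Total paths: 2^8 = 256
Distribution: P(S=-8)=1/256, P(S=-6)=8/256, P(S=-4)=28/256, P(S=-2)=56/256, P(S=0)=70/256, P(S=2)=56/256, P(S=4)=28/256, P(S=6)=8/256, P(S=8)=1/256
E[|S_8|] = Σ_m |m|·P(S_8=m) = 560/256 = 35/16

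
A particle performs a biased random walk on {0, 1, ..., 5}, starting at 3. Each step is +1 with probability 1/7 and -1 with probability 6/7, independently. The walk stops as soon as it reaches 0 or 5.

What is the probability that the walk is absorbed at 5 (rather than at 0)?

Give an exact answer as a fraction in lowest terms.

Answer: 43/1555

Derivation:
Biased walk: p = 1/7, q = 6/7, r = q/p = 6
Gambler's ruin: P(hit 5 before 0 | start at 3) = (1 - r^a)/(1 - r^N)
r^3 = 216; r^5 = 7776
P = (1 - 216) / (1 - 7776) = -215 / -7775 = 43/1555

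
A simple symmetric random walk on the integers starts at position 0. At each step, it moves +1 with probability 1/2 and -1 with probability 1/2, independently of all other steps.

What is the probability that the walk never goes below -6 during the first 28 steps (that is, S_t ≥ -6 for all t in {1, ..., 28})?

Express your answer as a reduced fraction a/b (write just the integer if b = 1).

Answer: 109396395/134217728

Derivation:
Let f(t,s) = #length-t paths at position s with S_1..S_t all ≥ -6.
f(t,s) = f(t-1,s-1) + f(t-1,s+1) for s ≥ -6; f(t,s) = 0 for s < -6.
t=0: f(0,0)=1
t=1: f(1,-1)=1 f(1,1)=1
t=2: f(2,-2)=1 f(2,0)=2 f(2,2)=1
t=3: f(3,-3)=1 f(3,-1)=3 f(3,1)=3 f(3,3)=1
t=4: f(4,-4)=1 f(4,-2)=4 f(4,0)=6 f(4,2)=4 f(4,4)=1
t=5: f(5,-5)=1 f(5,-3)=5 f(5,-1)=10 f(5,1)=10 f(5,3)=5 f(5,5)=1
t=6: f(6,-6)=1 f(6,-4)=6 f(6,-2)=15 f(6,0)=20 f(6,2)=15 f(6,4)=6 f(6,6)=1
t=7: f(7,-5)=7 f(7,-3)=21 f(7,-1)=35 f(7,1)=35 f(7,3)=21 f(7,5)=7 f(7,7)=1
t=8: f(8,-6)=7 f(8,-4)=28 f(8,-2)=56 f(8,0)=70 f(8,2)=56 f(8,4)=28 f(8,6)=8 f(8,8)=1
t=9: f(9,-5)=35 f(9,-3)=84 f(9,-1)=126 f(9,1)=126 f(9,3)=84 f(9,5)=36 f(9,7)=9 f(9,9)=1
t=10: f(10,-6)=35 f(10,-4)=119 f(10,-2)=210 f(10,0)=252 f(10,2)=210 f(10,4)=120 f(10,6)=45 f(10,8)=10 f(10,10)=1
t=11: f(11,-5)=154 f(11,-3)=329 f(11,-1)=462 f(11,1)=462 f(11,3)=330 f(11,5)=165 f(11,7)=55 f(11,9)=11 f(11,11)=1
t=12: f(12,-6)=154 f(12,-4)=483 f(12,-2)=791 f(12,0)=924 f(12,2)=792 f(12,4)=495 f(12,6)=220 f(12,8)=66 f(12,10)=12 f(12,12)=1
t=13: f(13,-5)=637 f(13,-3)=1274 f(13,-1)=1715 f(13,1)=1716 f(13,3)=1287 f(13,5)=715 f(13,7)=286 f(13,9)=78 f(13,11)=13 f(13,13)=1
t=14: f(14,-6)=637 f(14,-4)=1911 f(14,-2)=2989 f(14,0)=3431 f(14,2)=3003 f(14,4)=2002 f(14,6)=1001 f(14,8)=364 f(14,10)=91 f(14,12)=14 f(14,14)=1
t=15: f(15,-5)=2548 f(15,-3)=4900 f(15,-1)=6420 f(15,1)=6434 f(15,3)=5005 f(15,5)=3003 f(15,7)=1365 f(15,9)=455 f(15,11)=105 f(15,13)=15 f(15,15)=1
t=16: f(16,-6)=2548 f(16,-4)=7448 f(16,-2)=11320 f(16,0)=12854 f(16,2)=11439 f(16,4)=8008 f(16,6)=4368 f(16,8)=1820 f(16,10)=560 f(16,12)=120 f(16,14)=16 f(16,16)=1
t=17: f(17,-5)=9996 f(17,-3)=18768 f(17,-1)=24174 f(17,1)=24293 f(17,3)=19447 f(17,5)=12376 f(17,7)=6188 f(17,9)=2380 f(17,11)=680 f(17,13)=136 f(17,15)=17 f(17,17)=1
t=18: f(18,-6)=9996 f(18,-4)=28764 f(18,-2)=42942 f(18,0)=48467 f(18,2)=43740 f(18,4)=31823 f(18,6)=18564 f(18,8)=8568 f(18,10)=3060 f(18,12)=816 f(18,14)=153 f(18,16)=18 f(18,18)=1
t=19: f(19,-5)=38760 f(19,-3)=71706 f(19,-1)=91409 f(19,1)=92207 f(19,3)=75563 f(19,5)=50387 f(19,7)=27132 f(19,9)=11628 f(19,11)=3876 f(19,13)=969 f(19,15)=171 f(19,17)=19 f(19,19)=1
t=20: f(20,-6)=38760 f(20,-4)=110466 f(20,-2)=163115 f(20,0)=183616 f(20,2)=167770 f(20,4)=125950 f(20,6)=77519 f(20,8)=38760 f(20,10)=15504 f(20,12)=4845 f(20,14)=1140 f(20,16)=190 f(20,18)=20 f(20,20)=1
t=21: f(21,-5)=149226 f(21,-3)=273581 f(21,-1)=346731 f(21,1)=351386 f(21,3)=293720 f(21,5)=203469 f(21,7)=116279 f(21,9)=54264 f(21,11)=20349 f(21,13)=5985 f(21,15)=1330 f(21,17)=210 f(21,19)=21 f(21,21)=1
t=22: f(22,-6)=149226 f(22,-4)=422807 f(22,-2)=620312 f(22,0)=698117 f(22,2)=645106 f(22,4)=497189 f(22,6)=319748 f(22,8)=170543 f(22,10)=74613 f(22,12)=26334 f(22,14)=7315 f(22,16)=1540 f(22,18)=231 f(22,20)=22 f(22,22)=1
t=23: f(23,-5)=572033 f(23,-3)=1043119 f(23,-1)=1318429 f(23,1)=1343223 f(23,3)=1142295 f(23,5)=816937 f(23,7)=490291 f(23,9)=245156 f(23,11)=100947 f(23,13)=33649 f(23,15)=8855 f(23,17)=1771 f(23,19)=253 f(23,21)=23 f(23,23)=1
t=24: f(24,-6)=572033 f(24,-4)=1615152 f(24,-2)=2361548 f(24,0)=2661652 f(24,2)=2485518 f(24,4)=1959232 f(24,6)=1307228 f(24,8)=735447 f(24,10)=346103 f(24,12)=134596 f(24,14)=42504 f(24,16)=10626 f(24,18)=2024 f(24,20)=276 f(24,22)=24 f(24,24)=1
t=25: f(25,-5)=2187185 f(25,-3)=3976700 f(25,-1)=5023200 f(25,1)=5147170 f(25,3)=4444750 f(25,5)=3266460 f(25,7)=2042675 f(25,9)=1081550 f(25,11)=480699 f(25,13)=177100 f(25,15)=53130 f(25,17)=12650 f(25,19)=2300 f(25,21)=300 f(25,23)=25 f(25,25)=1
t=26: f(26,-6)=2187185 f(26,-4)=6163885 f(26,-2)=8999900 f(26,0)=10170370 f(26,2)=9591920 f(26,4)=7711210 f(26,6)=5309135 f(26,8)=3124225 f(26,10)=1562249 f(26,12)=657799 f(26,14)=230230 f(26,16)=65780 f(26,18)=14950 f(26,20)=2600 f(26,22)=325 f(26,24)=26 f(26,26)=1
t=27: f(27,-5)=8351070 f(27,-3)=15163785 f(27,-1)=19170270 f(27,1)=19762290 f(27,3)=17303130 f(27,5)=13020345 f(27,7)=8433360 f(27,9)=4686474 f(27,11)=2220048 f(27,13)=888029 f(27,15)=296010 f(27,17)=80730 f(27,19)=17550 f(27,21)=2925 f(27,23)=351 f(27,25)=27 f(27,27)=1
t=28: f(28,-6)=8351070 f(28,-4)=23514855 f(28,-2)=34334055 f(28,0)=38932560 f(28,2)=37065420 f(28,4)=30323475 f(28,6)=21453705 f(28,8)=13119834 f(28,10)=6906522 f(28,12)=3108077 f(28,14)=1184039 f(28,16)=376740 f(28,18)=98280 f(28,20)=20475 f(28,22)=3276 f(28,24)=378 f(28,26)=28 f(28,28)=1
Σ_s f(28,s) = 218792790
P = 218792790/268435456 = 109396395/134217728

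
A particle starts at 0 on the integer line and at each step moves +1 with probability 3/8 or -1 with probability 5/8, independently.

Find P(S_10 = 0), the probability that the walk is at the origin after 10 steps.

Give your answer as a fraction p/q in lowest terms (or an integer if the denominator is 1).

To be at 0 after 10 steps: need exactly 5 steps of +1 and 5 of -1.
Number of such sequences: C(10,5) = 252
Each has probability (3/8)^5 · (5/8)^5 = 759375/1073741824
P = 252 · 759375/1073741824 = 47840625/268435456

Answer: 47840625/268435456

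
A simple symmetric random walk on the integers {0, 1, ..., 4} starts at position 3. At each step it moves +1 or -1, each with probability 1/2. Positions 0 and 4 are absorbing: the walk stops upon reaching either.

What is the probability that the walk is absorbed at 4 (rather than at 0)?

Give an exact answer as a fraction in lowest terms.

Symmetric walk (p = 1/2): the harmonic-function argument gives P(hit 4 before 0 | start at 3) = a/N.
P = 3/4 = 3/4

Answer: 3/4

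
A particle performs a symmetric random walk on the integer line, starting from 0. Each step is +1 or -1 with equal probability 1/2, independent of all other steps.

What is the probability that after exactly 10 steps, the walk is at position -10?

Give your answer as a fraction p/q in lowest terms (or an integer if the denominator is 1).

To reach position -10 after 10 steps: need 0 steps of +1 and 10 of -1.
Favorable paths: C(10,0) = 1
Total paths: 2^10 = 1024
P = 1/1024 = 1/1024

Answer: 1/1024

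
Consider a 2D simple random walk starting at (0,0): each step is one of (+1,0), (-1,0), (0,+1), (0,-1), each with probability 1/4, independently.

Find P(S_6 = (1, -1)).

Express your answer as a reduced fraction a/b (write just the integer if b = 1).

Let h be the number of horizontal steps (so 6-h are vertical). To end at (1,-1) need (h+1)/2 right-steps and ((6-h)-1)/2 up-steps.
Sum over h with 1 ≤ h ≤ 5, h ≡ 1 (mod 2), 6-h ≡ 1 (mod 2):
h=1: C(6,1)·C(1,1)·C(5,2) = 6·1·10 = 60
h=3: C(6,3)·C(3,2)·C(3,1) = 20·3·3 = 180
h=5: C(6,5)·C(5,3)·C(1,0) = 6·10·1 = 60
Total favorable: 300
Total paths: 4^6 = 4096
P = 300/4096 = 75/1024

Answer: 75/1024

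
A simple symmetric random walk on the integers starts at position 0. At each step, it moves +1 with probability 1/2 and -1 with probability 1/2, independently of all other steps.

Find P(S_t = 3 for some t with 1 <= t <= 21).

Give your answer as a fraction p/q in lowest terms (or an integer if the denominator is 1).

Answer: 548895/1048576

Derivation:
Count via complement. Let g(t,s) = #length-t paths at position s with S_1..S_t all ≠ 3.
g(t,s) = g(t-1,s-1) + g(t-1,s+1) for s ≠ 3; g(t,3) = 0.
t=0: g(0,0)=1
t=1: g(1,-1)=1 g(1,1)=1
t=2: g(2,-2)=1 g(2,0)=2 g(2,2)=1
t=3: g(3,-3)=1 g(3,-1)=3 g(3,1)=3
t=4: g(4,-4)=1 g(4,-2)=4 g(4,0)=6 g(4,2)=3
t=5: g(5,-5)=1 g(5,-3)=5 g(5,-1)=10 g(5,1)=9
t=6: g(6,-6)=1 g(6,-4)=6 g(6,-2)=15 g(6,0)=19 g(6,2)=9
t=7: g(7,-7)=1 g(7,-5)=7 g(7,-3)=21 g(7,-1)=34 g(7,1)=28
t=8: g(8,-8)=1 g(8,-6)=8 g(8,-4)=28 g(8,-2)=55 g(8,0)=62 g(8,2)=28
t=9: g(9,-9)=1 g(9,-7)=9 g(9,-5)=36 g(9,-3)=83 g(9,-1)=117 g(9,1)=90
t=10: g(10,-10)=1 g(10,-8)=10 g(10,-6)=45 g(10,-4)=119 g(10,-2)=200 g(10,0)=207 g(10,2)=90
t=11: g(11,-11)=1 g(11,-9)=11 g(11,-7)=55 g(11,-5)=164 g(11,-3)=319 g(11,-1)=407 g(11,1)=297
t=12: g(12,-12)=1 g(12,-10)=12 g(12,-8)=66 g(12,-6)=219 g(12,-4)=483 g(12,-2)=726 g(12,0)=704 g(12,2)=297
t=13: g(13,-13)=1 g(13,-11)=13 g(13,-9)=78 g(13,-7)=285 g(13,-5)=702 g(13,-3)=1209 g(13,-1)=1430 g(13,1)=1001
t=14: g(14,-14)=1 g(14,-12)=14 g(14,-10)=91 g(14,-8)=363 g(14,-6)=987 g(14,-4)=1911 g(14,-2)=2639 g(14,0)=2431 g(14,2)=1001
t=15: g(15,-15)=1 g(15,-13)=15 g(15,-11)=105 g(15,-9)=454 g(15,-7)=1350 g(15,-5)=2898 g(15,-3)=4550 g(15,-1)=5070 g(15,1)=3432
t=16: g(16,-16)=1 g(16,-14)=16 g(16,-12)=120 g(16,-10)=559 g(16,-8)=1804 g(16,-6)=4248 g(16,-4)=7448 g(16,-2)=9620 g(16,0)=8502 g(16,2)=3432
t=17: g(17,-17)=1 g(17,-15)=17 g(17,-13)=136 g(17,-11)=679 g(17,-9)=2363 g(17,-7)=6052 g(17,-5)=11696 g(17,-3)=17068 g(17,-1)=18122 g(17,1)=11934
t=18: g(18,-18)=1 g(18,-16)=18 g(18,-14)=153 g(18,-12)=815 g(18,-10)=3042 g(18,-8)=8415 g(18,-6)=17748 g(18,-4)=28764 g(18,-2)=35190 g(18,0)=30056 g(18,2)=11934
t=19: g(19,-19)=1 g(19,-17)=19 g(19,-15)=171 g(19,-13)=968 g(19,-11)=3857 g(19,-9)=11457 g(19,-7)=26163 g(19,-5)=46512 g(19,-3)=63954 g(19,-1)=65246 g(19,1)=41990
t=20: g(20,-20)=1 g(20,-18)=20 g(20,-16)=190 g(20,-14)=1139 g(20,-12)=4825 g(20,-10)=15314 g(20,-8)=37620 g(20,-6)=72675 g(20,-4)=110466 g(20,-2)=129200 g(20,0)=107236 g(20,2)=41990
t=21: g(21,-21)=1 g(21,-19)=21 g(21,-17)=210 g(21,-15)=1329 g(21,-13)=5964 g(21,-11)=20139 g(21,-9)=52934 g(21,-7)=110295 g(21,-5)=183141 g(21,-3)=239666 g(21,-1)=236436 g(21,1)=149226
Paths never hitting 3: Σ_s g(21,s) = 999362
Paths hitting 3: 2^21 - 999362 = 1097790
P = 1097790/2097152 = 548895/1048576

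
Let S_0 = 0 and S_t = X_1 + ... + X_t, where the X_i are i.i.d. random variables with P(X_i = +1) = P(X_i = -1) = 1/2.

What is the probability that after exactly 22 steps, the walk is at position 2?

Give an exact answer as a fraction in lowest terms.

To reach position 2 after 22 steps: need 12 steps of +1 and 10 of -1.
Favorable paths: C(22,12) = 646646
Total paths: 2^22 = 4194304
P = 646646/4194304 = 323323/2097152

Answer: 323323/2097152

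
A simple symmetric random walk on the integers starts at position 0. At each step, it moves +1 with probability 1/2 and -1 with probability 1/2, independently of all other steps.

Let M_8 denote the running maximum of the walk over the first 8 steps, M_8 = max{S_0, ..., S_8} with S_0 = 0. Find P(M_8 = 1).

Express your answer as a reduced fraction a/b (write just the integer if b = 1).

Answer: 7/32

Derivation:
Let M_8 = max(S_0,...,S_8). Use the reflection principle: for j ≥ 1, #{paths with M_8 ≥ j} = #{S_8 ≥ j} + #{S_8 ≥ j+1}.
By reflection, #{M_8 ≥ 1} = #{S_8 ≥ 1} + #{S_8 ≥ 2} = 93 + 93 = 186.
#{M_8 ≥ 2} = #{S_8 ≥ 2} + #{S_8 ≥ 3} = 93 + 37 = 130.
#{M_8 = 1} = 186 - 130 = 56.
P(M_8 = 1) = 56/256 = 7/32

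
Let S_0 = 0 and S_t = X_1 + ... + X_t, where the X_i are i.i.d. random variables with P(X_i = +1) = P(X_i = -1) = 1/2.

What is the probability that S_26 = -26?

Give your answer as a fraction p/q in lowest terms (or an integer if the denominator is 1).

Answer: 1/67108864

Derivation:
To reach position -26 after 26 steps: need 0 steps of +1 and 26 of -1.
Favorable paths: C(26,0) = 1
Total paths: 2^26 = 67108864
P = 1/67108864 = 1/67108864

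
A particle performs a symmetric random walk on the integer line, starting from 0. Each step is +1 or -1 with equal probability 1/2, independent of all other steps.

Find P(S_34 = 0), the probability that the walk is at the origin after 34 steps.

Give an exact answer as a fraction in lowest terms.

Answer: 583401555/4294967296

Derivation:
To return to 0 after 34 steps: need exactly 17 steps of +1 and 17 of -1.
Favorable paths: C(34,17) = 2333606220
Total paths: 2^34 = 17179869184
P = 2333606220/17179869184 = 583401555/4294967296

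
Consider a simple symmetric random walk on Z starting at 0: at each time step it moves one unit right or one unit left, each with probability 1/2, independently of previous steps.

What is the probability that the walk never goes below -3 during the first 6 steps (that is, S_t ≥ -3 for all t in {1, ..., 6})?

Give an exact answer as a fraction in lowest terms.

Let f(t,s) = #length-t paths at position s with S_1..S_t all ≥ -3.
f(t,s) = f(t-1,s-1) + f(t-1,s+1) for s ≥ -3; f(t,s) = 0 for s < -3.
t=0: f(0,0)=1
t=1: f(1,-1)=1 f(1,1)=1
t=2: f(2,-2)=1 f(2,0)=2 f(2,2)=1
t=3: f(3,-3)=1 f(3,-1)=3 f(3,1)=3 f(3,3)=1
t=4: f(4,-2)=4 f(4,0)=6 f(4,2)=4 f(4,4)=1
t=5: f(5,-3)=4 f(5,-1)=10 f(5,1)=10 f(5,3)=5 f(5,5)=1
t=6: f(6,-2)=14 f(6,0)=20 f(6,2)=15 f(6,4)=6 f(6,6)=1
Σ_s f(6,s) = 56
P = 56/64 = 7/8

Answer: 7/8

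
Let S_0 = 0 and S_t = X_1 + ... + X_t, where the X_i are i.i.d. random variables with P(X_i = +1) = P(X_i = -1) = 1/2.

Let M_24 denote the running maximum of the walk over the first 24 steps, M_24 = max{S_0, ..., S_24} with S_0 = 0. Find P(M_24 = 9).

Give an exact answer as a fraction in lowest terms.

Answer: 43263/2097152

Derivation:
Let M_24 = max(S_0,...,S_24). Use the reflection principle: for j ≥ 1, #{paths with M_24 ≥ j} = #{S_24 ≥ j} + #{S_24 ≥ j+1}.
By reflection, #{M_24 ≥ 9} = #{S_24 ≥ 9} + #{S_24 ≥ 10} = 536155 + 536155 = 1072310.
#{M_24 ≥ 10} = #{S_24 ≥ 10} + #{S_24 ≥ 11} = 536155 + 190051 = 726206.
#{M_24 = 9} = 1072310 - 726206 = 346104.
P(M_24 = 9) = 346104/16777216 = 43263/2097152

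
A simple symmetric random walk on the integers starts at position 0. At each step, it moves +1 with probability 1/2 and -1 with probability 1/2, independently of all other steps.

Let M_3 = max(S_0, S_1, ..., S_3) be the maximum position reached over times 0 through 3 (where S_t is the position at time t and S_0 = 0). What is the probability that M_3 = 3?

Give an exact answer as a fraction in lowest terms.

Answer: 1/8

Derivation:
Let M_3 = max(S_0,...,S_3). Use the reflection principle: for j ≥ 1, #{paths with M_3 ≥ j} = #{S_3 ≥ j} + #{S_3 ≥ j+1}.
By reflection, #{M_3 ≥ 3} = #{S_3 ≥ 3} + #{S_3 ≥ 4} = 1 + 0 = 1.
#{M_3 ≥ 4} = #{S_3 ≥ 4} + #{S_3 ≥ 5} = 0 + 0 = 0.
#{M_3 = 3} = 1 - 0 = 1.
P(M_3 = 3) = 1/8 = 1/8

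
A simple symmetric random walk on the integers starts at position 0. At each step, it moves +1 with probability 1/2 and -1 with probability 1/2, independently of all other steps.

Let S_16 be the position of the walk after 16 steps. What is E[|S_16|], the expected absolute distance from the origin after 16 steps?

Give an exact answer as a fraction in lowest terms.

S_16 takes values m ≡ 0 (mod 2) with |m| ≤ 16; P(S_16=m) = C(16,(16+m)/2)/2^16.
Total paths: 2^16 = 65536
Distribution: P(S=-16)=1/65536, P(S=-14)=16/65536, P(S=-12)=120/65536, P(S=-10)=560/65536, P(S=-8)=1820/65536, P(S=-6)=4368/65536, P(S=-4)=8008/65536, P(S=-2)=11440/65536, P(S=0)=12870/65536, P(S=2)=11440/65536, P(S=4)=8008/65536, P(S=6)=4368/65536, P(S=8)=1820/65536, P(S=10)=560/65536, P(S=12)=120/65536, P(S=14)=16/65536, P(S=16)=1/65536
E[|S_16|] = Σ_m |m|·P(S_16=m) = 205920/65536 = 6435/2048

Answer: 6435/2048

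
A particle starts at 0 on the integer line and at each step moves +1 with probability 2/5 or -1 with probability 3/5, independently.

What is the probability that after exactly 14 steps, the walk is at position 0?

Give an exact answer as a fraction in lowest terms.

To be at 0 after 14 steps: need exactly 7 steps of +1 and 7 of -1.
Number of such sequences: C(14,7) = 3432
Each has probability (2/5)^7 · (3/5)^7 = 279936/6103515625
P = 3432 · 279936/6103515625 = 960740352/6103515625

Answer: 960740352/6103515625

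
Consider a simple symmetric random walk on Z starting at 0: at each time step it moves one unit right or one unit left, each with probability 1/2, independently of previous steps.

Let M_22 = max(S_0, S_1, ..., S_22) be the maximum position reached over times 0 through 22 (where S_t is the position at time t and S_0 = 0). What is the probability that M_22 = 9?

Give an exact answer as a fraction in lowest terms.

Let M_22 = max(S_0,...,S_22). Use the reflection principle: for j ≥ 1, #{paths with M_22 ≥ j} = #{S_22 ≥ j} + #{S_22 ≥ j+1}.
By reflection, #{M_22 ≥ 9} = #{S_22 ≥ 9} + #{S_22 ≥ 10} = 110056 + 110056 = 220112.
#{M_22 ≥ 10} = #{S_22 ≥ 10} + #{S_22 ≥ 11} = 110056 + 35443 = 145499.
#{M_22 = 9} = 220112 - 145499 = 74613.
P(M_22 = 9) = 74613/4194304 = 74613/4194304

Answer: 74613/4194304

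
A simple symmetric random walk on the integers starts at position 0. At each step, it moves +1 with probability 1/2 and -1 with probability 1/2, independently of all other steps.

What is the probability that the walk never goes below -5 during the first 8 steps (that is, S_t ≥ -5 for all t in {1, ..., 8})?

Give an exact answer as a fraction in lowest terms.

Answer: 123/128

Derivation:
Let f(t,s) = #length-t paths at position s with S_1..S_t all ≥ -5.
f(t,s) = f(t-1,s-1) + f(t-1,s+1) for s ≥ -5; f(t,s) = 0 for s < -5.
t=0: f(0,0)=1
t=1: f(1,-1)=1 f(1,1)=1
t=2: f(2,-2)=1 f(2,0)=2 f(2,2)=1
t=3: f(3,-3)=1 f(3,-1)=3 f(3,1)=3 f(3,3)=1
t=4: f(4,-4)=1 f(4,-2)=4 f(4,0)=6 f(4,2)=4 f(4,4)=1
t=5: f(5,-5)=1 f(5,-3)=5 f(5,-1)=10 f(5,1)=10 f(5,3)=5 f(5,5)=1
t=6: f(6,-4)=6 f(6,-2)=15 f(6,0)=20 f(6,2)=15 f(6,4)=6 f(6,6)=1
t=7: f(7,-5)=6 f(7,-3)=21 f(7,-1)=35 f(7,1)=35 f(7,3)=21 f(7,5)=7 f(7,7)=1
t=8: f(8,-4)=27 f(8,-2)=56 f(8,0)=70 f(8,2)=56 f(8,4)=28 f(8,6)=8 f(8,8)=1
Σ_s f(8,s) = 246
P = 246/256 = 123/128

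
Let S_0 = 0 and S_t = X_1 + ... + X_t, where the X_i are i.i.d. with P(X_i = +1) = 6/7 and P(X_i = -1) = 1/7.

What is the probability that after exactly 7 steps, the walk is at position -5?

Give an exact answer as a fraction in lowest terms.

To reach position -5 after 7 steps: need 1 step of +1 and 6 steps of -1.
Number of such sequences: C(7,1) = 7
Each has probability (6/7)^1 · (1/7)^6 = 6/823543
P = 7 · 6/823543 = 6/117649

Answer: 6/117649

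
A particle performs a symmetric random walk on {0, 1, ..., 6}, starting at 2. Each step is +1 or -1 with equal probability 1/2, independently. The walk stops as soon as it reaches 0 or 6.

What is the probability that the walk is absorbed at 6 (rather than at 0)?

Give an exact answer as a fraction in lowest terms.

Answer: 1/3

Derivation:
Symmetric walk (p = 1/2): the harmonic-function argument gives P(hit 6 before 0 | start at 2) = a/N.
P = 2/6 = 1/3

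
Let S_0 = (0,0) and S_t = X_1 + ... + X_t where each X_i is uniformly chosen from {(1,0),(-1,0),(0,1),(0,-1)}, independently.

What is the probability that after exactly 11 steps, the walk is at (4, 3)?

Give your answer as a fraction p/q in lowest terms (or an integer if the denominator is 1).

Let h be the number of horizontal steps (so 11-h are vertical). To end at (4,3) need (h+4)/2 right-steps and ((11-h)+3)/2 up-steps.
Sum over h with 4 ≤ h ≤ 8, h ≡ 0 (mod 2), 11-h ≡ 1 (mod 2):
h=4: C(11,4)·C(4,4)·C(7,5) = 330·1·21 = 6930
h=6: C(11,6)·C(6,5)·C(5,4) = 462·6·5 = 13860
h=8: C(11,8)·C(8,6)·C(3,3) = 165·28·1 = 4620
Total favorable: 25410
Total paths: 4^11 = 4194304
P = 25410/4194304 = 12705/2097152

Answer: 12705/2097152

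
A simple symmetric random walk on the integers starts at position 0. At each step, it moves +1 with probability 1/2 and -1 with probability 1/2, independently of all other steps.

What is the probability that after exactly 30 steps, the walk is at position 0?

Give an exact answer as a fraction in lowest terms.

To return to 0 after 30 steps: need exactly 15 steps of +1 and 15 of -1.
Favorable paths: C(30,15) = 155117520
Total paths: 2^30 = 1073741824
P = 155117520/1073741824 = 9694845/67108864

Answer: 9694845/67108864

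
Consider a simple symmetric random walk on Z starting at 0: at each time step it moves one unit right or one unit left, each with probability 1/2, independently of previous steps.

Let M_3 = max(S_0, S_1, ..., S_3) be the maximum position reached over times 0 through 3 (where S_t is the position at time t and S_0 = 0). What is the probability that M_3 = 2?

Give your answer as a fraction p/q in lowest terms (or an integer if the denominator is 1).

Answer: 1/8

Derivation:
Let M_3 = max(S_0,...,S_3). Use the reflection principle: for j ≥ 1, #{paths with M_3 ≥ j} = #{S_3 ≥ j} + #{S_3 ≥ j+1}.
By reflection, #{M_3 ≥ 2} = #{S_3 ≥ 2} + #{S_3 ≥ 3} = 1 + 1 = 2.
#{M_3 ≥ 3} = #{S_3 ≥ 3} + #{S_3 ≥ 4} = 1 + 0 = 1.
#{M_3 = 2} = 2 - 1 = 1.
P(M_3 = 2) = 1/8 = 1/8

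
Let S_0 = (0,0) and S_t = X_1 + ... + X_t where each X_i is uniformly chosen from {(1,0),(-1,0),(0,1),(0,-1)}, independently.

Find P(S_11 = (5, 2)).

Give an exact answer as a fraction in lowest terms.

Let h be the number of horizontal steps (so 11-h are vertical). To end at (5,2) need (h+5)/2 right-steps and ((11-h)+2)/2 up-steps.
Sum over h with 5 ≤ h ≤ 9, h ≡ 1 (mod 2), 11-h ≡ 0 (mod 2):
h=5: C(11,5)·C(5,5)·C(6,4) = 462·1·15 = 6930
h=7: C(11,7)·C(7,6)·C(4,3) = 330·7·4 = 9240
h=9: C(11,9)·C(9,7)·C(2,2) = 55·36·1 = 1980
Total favorable: 18150
Total paths: 4^11 = 4194304
P = 18150/4194304 = 9075/2097152

Answer: 9075/2097152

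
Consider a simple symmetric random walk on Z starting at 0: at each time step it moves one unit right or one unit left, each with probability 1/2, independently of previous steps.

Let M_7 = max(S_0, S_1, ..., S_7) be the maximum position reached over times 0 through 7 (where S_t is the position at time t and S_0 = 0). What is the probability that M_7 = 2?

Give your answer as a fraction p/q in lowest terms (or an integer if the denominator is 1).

Let M_7 = max(S_0,...,S_7). Use the reflection principle: for j ≥ 1, #{paths with M_7 ≥ j} = #{S_7 ≥ j} + #{S_7 ≥ j+1}.
By reflection, #{M_7 ≥ 2} = #{S_7 ≥ 2} + #{S_7 ≥ 3} = 29 + 29 = 58.
#{M_7 ≥ 3} = #{S_7 ≥ 3} + #{S_7 ≥ 4} = 29 + 8 = 37.
#{M_7 = 2} = 58 - 37 = 21.
P(M_7 = 2) = 21/128 = 21/128

Answer: 21/128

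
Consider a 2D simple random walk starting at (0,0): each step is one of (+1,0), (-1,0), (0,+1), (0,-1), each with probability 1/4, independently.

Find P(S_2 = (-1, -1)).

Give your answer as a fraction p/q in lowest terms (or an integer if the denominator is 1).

Let h be the number of horizontal steps (so 2-h are vertical). To end at (-1,-1) need (h-1)/2 right-steps and ((2-h)-1)/2 up-steps.
Sum over h with 1 ≤ h ≤ 1, h ≡ 1 (mod 2), 2-h ≡ 1 (mod 2):
h=1: C(2,1)·C(1,0)·C(1,0) = 2·1·1 = 2
Total favorable: 2
Total paths: 4^2 = 16
P = 2/16 = 1/8

Answer: 1/8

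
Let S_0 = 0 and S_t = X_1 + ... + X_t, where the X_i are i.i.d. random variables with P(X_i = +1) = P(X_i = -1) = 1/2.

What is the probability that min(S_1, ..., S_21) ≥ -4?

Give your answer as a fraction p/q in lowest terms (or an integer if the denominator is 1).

Let f(t,s) = #length-t paths at position s with S_1..S_t all ≥ -4.
f(t,s) = f(t-1,s-1) + f(t-1,s+1) for s ≥ -4; f(t,s) = 0 for s < -4.
t=0: f(0,0)=1
t=1: f(1,-1)=1 f(1,1)=1
t=2: f(2,-2)=1 f(2,0)=2 f(2,2)=1
t=3: f(3,-3)=1 f(3,-1)=3 f(3,1)=3 f(3,3)=1
t=4: f(4,-4)=1 f(4,-2)=4 f(4,0)=6 f(4,2)=4 f(4,4)=1
t=5: f(5,-3)=5 f(5,-1)=10 f(5,1)=10 f(5,3)=5 f(5,5)=1
t=6: f(6,-4)=5 f(6,-2)=15 f(6,0)=20 f(6,2)=15 f(6,4)=6 f(6,6)=1
t=7: f(7,-3)=20 f(7,-1)=35 f(7,1)=35 f(7,3)=21 f(7,5)=7 f(7,7)=1
t=8: f(8,-4)=20 f(8,-2)=55 f(8,0)=70 f(8,2)=56 f(8,4)=28 f(8,6)=8 f(8,8)=1
t=9: f(9,-3)=75 f(9,-1)=125 f(9,1)=126 f(9,3)=84 f(9,5)=36 f(9,7)=9 f(9,9)=1
t=10: f(10,-4)=75 f(10,-2)=200 f(10,0)=251 f(10,2)=210 f(10,4)=120 f(10,6)=45 f(10,8)=10 f(10,10)=1
t=11: f(11,-3)=275 f(11,-1)=451 f(11,1)=461 f(11,3)=330 f(11,5)=165 f(11,7)=55 f(11,9)=11 f(11,11)=1
t=12: f(12,-4)=275 f(12,-2)=726 f(12,0)=912 f(12,2)=791 f(12,4)=495 f(12,6)=220 f(12,8)=66 f(12,10)=12 f(12,12)=1
t=13: f(13,-3)=1001 f(13,-1)=1638 f(13,1)=1703 f(13,3)=1286 f(13,5)=715 f(13,7)=286 f(13,9)=78 f(13,11)=13 f(13,13)=1
t=14: f(14,-4)=1001 f(14,-2)=2639 f(14,0)=3341 f(14,2)=2989 f(14,4)=2001 f(14,6)=1001 f(14,8)=364 f(14,10)=91 f(14,12)=14 f(14,14)=1
t=15: f(15,-3)=3640 f(15,-1)=5980 f(15,1)=6330 f(15,3)=4990 f(15,5)=3002 f(15,7)=1365 f(15,9)=455 f(15,11)=105 f(15,13)=15 f(15,15)=1
t=16: f(16,-4)=3640 f(16,-2)=9620 f(16,0)=12310 f(16,2)=11320 f(16,4)=7992 f(16,6)=4367 f(16,8)=1820 f(16,10)=560 f(16,12)=120 f(16,14)=16 f(16,16)=1
t=17: f(17,-3)=13260 f(17,-1)=21930 f(17,1)=23630 f(17,3)=19312 f(17,5)=12359 f(17,7)=6187 f(17,9)=2380 f(17,11)=680 f(17,13)=136 f(17,15)=17 f(17,17)=1
t=18: f(18,-4)=13260 f(18,-2)=35190 f(18,0)=45560 f(18,2)=42942 f(18,4)=31671 f(18,6)=18546 f(18,8)=8567 f(18,10)=3060 f(18,12)=816 f(18,14)=153 f(18,16)=18 f(18,18)=1
t=19: f(19,-3)=48450 f(19,-1)=80750 f(19,1)=88502 f(19,3)=74613 f(19,5)=50217 f(19,7)=27113 f(19,9)=11627 f(19,11)=3876 f(19,13)=969 f(19,15)=171 f(19,17)=19 f(19,19)=1
t=20: f(20,-4)=48450 f(20,-2)=129200 f(20,0)=169252 f(20,2)=163115 f(20,4)=124830 f(20,6)=77330 f(20,8)=38740 f(20,10)=15503 f(20,12)=4845 f(20,14)=1140 f(20,16)=190 f(20,18)=20 f(20,20)=1
t=21: f(21,-3)=177650 f(21,-1)=298452 f(21,1)=332367 f(21,3)=287945 f(21,5)=202160 f(21,7)=116070 f(21,9)=54243 f(21,11)=20348 f(21,13)=5985 f(21,15)=1330 f(21,17)=210 f(21,19)=21 f(21,21)=1
Σ_s f(21,s) = 1496782
P = 1496782/2097152 = 748391/1048576

Answer: 748391/1048576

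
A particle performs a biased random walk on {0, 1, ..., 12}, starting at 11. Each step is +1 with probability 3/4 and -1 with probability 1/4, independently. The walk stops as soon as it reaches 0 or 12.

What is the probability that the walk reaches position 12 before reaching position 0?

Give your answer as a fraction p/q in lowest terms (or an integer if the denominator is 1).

Answer: 265719/265720

Derivation:
Biased walk: p = 3/4, q = 1/4, r = q/p = 1/3
Gambler's ruin: P(hit 12 before 0 | start at 11) = (1 - r^a)/(1 - r^N)
r^11 = 1/177147; r^12 = 1/531441
P = (1 - 1/177147) / (1 - 1/531441) = 177146/177147 / 531440/531441 = 265719/265720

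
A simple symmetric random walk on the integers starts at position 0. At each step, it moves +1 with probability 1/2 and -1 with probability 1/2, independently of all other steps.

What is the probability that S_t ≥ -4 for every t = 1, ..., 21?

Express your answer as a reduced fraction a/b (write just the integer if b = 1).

Answer: 748391/1048576

Derivation:
Let f(t,s) = #length-t paths at position s with S_1..S_t all ≥ -4.
f(t,s) = f(t-1,s-1) + f(t-1,s+1) for s ≥ -4; f(t,s) = 0 for s < -4.
t=0: f(0,0)=1
t=1: f(1,-1)=1 f(1,1)=1
t=2: f(2,-2)=1 f(2,0)=2 f(2,2)=1
t=3: f(3,-3)=1 f(3,-1)=3 f(3,1)=3 f(3,3)=1
t=4: f(4,-4)=1 f(4,-2)=4 f(4,0)=6 f(4,2)=4 f(4,4)=1
t=5: f(5,-3)=5 f(5,-1)=10 f(5,1)=10 f(5,3)=5 f(5,5)=1
t=6: f(6,-4)=5 f(6,-2)=15 f(6,0)=20 f(6,2)=15 f(6,4)=6 f(6,6)=1
t=7: f(7,-3)=20 f(7,-1)=35 f(7,1)=35 f(7,3)=21 f(7,5)=7 f(7,7)=1
t=8: f(8,-4)=20 f(8,-2)=55 f(8,0)=70 f(8,2)=56 f(8,4)=28 f(8,6)=8 f(8,8)=1
t=9: f(9,-3)=75 f(9,-1)=125 f(9,1)=126 f(9,3)=84 f(9,5)=36 f(9,7)=9 f(9,9)=1
t=10: f(10,-4)=75 f(10,-2)=200 f(10,0)=251 f(10,2)=210 f(10,4)=120 f(10,6)=45 f(10,8)=10 f(10,10)=1
t=11: f(11,-3)=275 f(11,-1)=451 f(11,1)=461 f(11,3)=330 f(11,5)=165 f(11,7)=55 f(11,9)=11 f(11,11)=1
t=12: f(12,-4)=275 f(12,-2)=726 f(12,0)=912 f(12,2)=791 f(12,4)=495 f(12,6)=220 f(12,8)=66 f(12,10)=12 f(12,12)=1
t=13: f(13,-3)=1001 f(13,-1)=1638 f(13,1)=1703 f(13,3)=1286 f(13,5)=715 f(13,7)=286 f(13,9)=78 f(13,11)=13 f(13,13)=1
t=14: f(14,-4)=1001 f(14,-2)=2639 f(14,0)=3341 f(14,2)=2989 f(14,4)=2001 f(14,6)=1001 f(14,8)=364 f(14,10)=91 f(14,12)=14 f(14,14)=1
t=15: f(15,-3)=3640 f(15,-1)=5980 f(15,1)=6330 f(15,3)=4990 f(15,5)=3002 f(15,7)=1365 f(15,9)=455 f(15,11)=105 f(15,13)=15 f(15,15)=1
t=16: f(16,-4)=3640 f(16,-2)=9620 f(16,0)=12310 f(16,2)=11320 f(16,4)=7992 f(16,6)=4367 f(16,8)=1820 f(16,10)=560 f(16,12)=120 f(16,14)=16 f(16,16)=1
t=17: f(17,-3)=13260 f(17,-1)=21930 f(17,1)=23630 f(17,3)=19312 f(17,5)=12359 f(17,7)=6187 f(17,9)=2380 f(17,11)=680 f(17,13)=136 f(17,15)=17 f(17,17)=1
t=18: f(18,-4)=13260 f(18,-2)=35190 f(18,0)=45560 f(18,2)=42942 f(18,4)=31671 f(18,6)=18546 f(18,8)=8567 f(18,10)=3060 f(18,12)=816 f(18,14)=153 f(18,16)=18 f(18,18)=1
t=19: f(19,-3)=48450 f(19,-1)=80750 f(19,1)=88502 f(19,3)=74613 f(19,5)=50217 f(19,7)=27113 f(19,9)=11627 f(19,11)=3876 f(19,13)=969 f(19,15)=171 f(19,17)=19 f(19,19)=1
t=20: f(20,-4)=48450 f(20,-2)=129200 f(20,0)=169252 f(20,2)=163115 f(20,4)=124830 f(20,6)=77330 f(20,8)=38740 f(20,10)=15503 f(20,12)=4845 f(20,14)=1140 f(20,16)=190 f(20,18)=20 f(20,20)=1
t=21: f(21,-3)=177650 f(21,-1)=298452 f(21,1)=332367 f(21,3)=287945 f(21,5)=202160 f(21,7)=116070 f(21,9)=54243 f(21,11)=20348 f(21,13)=5985 f(21,15)=1330 f(21,17)=210 f(21,19)=21 f(21,21)=1
Σ_s f(21,s) = 1496782
P = 1496782/2097152 = 748391/1048576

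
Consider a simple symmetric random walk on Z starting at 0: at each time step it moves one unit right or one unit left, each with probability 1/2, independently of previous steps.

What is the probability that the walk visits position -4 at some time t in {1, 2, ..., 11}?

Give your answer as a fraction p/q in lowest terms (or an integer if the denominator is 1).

Count via complement. Let g(t,s) = #length-t paths at position s with S_1..S_t all ≠ -4.
g(t,s) = g(t-1,s-1) + g(t-1,s+1) for s ≠ -4; g(t,-4) = 0.
t=0: g(0,0)=1
t=1: g(1,-1)=1 g(1,1)=1
t=2: g(2,-2)=1 g(2,0)=2 g(2,2)=1
t=3: g(3,-3)=1 g(3,-1)=3 g(3,1)=3 g(3,3)=1
t=4: g(4,-2)=4 g(4,0)=6 g(4,2)=4 g(4,4)=1
t=5: g(5,-3)=4 g(5,-1)=10 g(5,1)=10 g(5,3)=5 g(5,5)=1
t=6: g(6,-2)=14 g(6,0)=20 g(6,2)=15 g(6,4)=6 g(6,6)=1
t=7: g(7,-3)=14 g(7,-1)=34 g(7,1)=35 g(7,3)=21 g(7,5)=7 g(7,7)=1
t=8: g(8,-2)=48 g(8,0)=69 g(8,2)=56 g(8,4)=28 g(8,6)=8 g(8,8)=1
t=9: g(9,-3)=48 g(9,-1)=117 g(9,1)=125 g(9,3)=84 g(9,5)=36 g(9,7)=9 g(9,9)=1
t=10: g(10,-2)=165 g(10,0)=242 g(10,2)=209 g(10,4)=120 g(10,6)=45 g(10,8)=10 g(10,10)=1
t=11: g(11,-3)=165 g(11,-1)=407 g(11,1)=451 g(11,3)=329 g(11,5)=165 g(11,7)=55 g(11,9)=11 g(11,11)=1
Paths never hitting -4: Σ_s g(11,s) = 1584
Paths hitting -4: 2^11 - 1584 = 464
P = 464/2048 = 29/128

Answer: 29/128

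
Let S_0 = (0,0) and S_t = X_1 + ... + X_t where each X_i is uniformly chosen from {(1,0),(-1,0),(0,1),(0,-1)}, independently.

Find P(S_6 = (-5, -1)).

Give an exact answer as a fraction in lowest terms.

Let h be the number of horizontal steps (so 6-h are vertical). To end at (-5,-1) need (h-5)/2 right-steps and ((6-h)-1)/2 up-steps.
Sum over h with 5 ≤ h ≤ 5, h ≡ 1 (mod 2), 6-h ≡ 1 (mod 2):
h=5: C(6,5)·C(5,0)·C(1,0) = 6·1·1 = 6
Total favorable: 6
Total paths: 4^6 = 4096
P = 6/4096 = 3/2048

Answer: 3/2048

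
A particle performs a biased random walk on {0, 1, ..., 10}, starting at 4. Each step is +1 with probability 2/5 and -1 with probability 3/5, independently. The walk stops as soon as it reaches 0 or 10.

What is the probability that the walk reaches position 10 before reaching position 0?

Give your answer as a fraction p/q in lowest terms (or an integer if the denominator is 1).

Answer: 832/11605

Derivation:
Biased walk: p = 2/5, q = 3/5, r = q/p = 3/2
Gambler's ruin: P(hit 10 before 0 | start at 4) = (1 - r^a)/(1 - r^N)
r^4 = 81/16; r^10 = 59049/1024
P = (1 - 81/16) / (1 - 59049/1024) = -65/16 / -58025/1024 = 832/11605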